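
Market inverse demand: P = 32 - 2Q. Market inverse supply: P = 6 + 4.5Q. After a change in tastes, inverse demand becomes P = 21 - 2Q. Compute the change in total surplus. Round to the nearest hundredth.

Initial equilibrium: Q_0 = 4, P_0 = 24; CS_0 = (1/2)(4)(8) = 16, PS_0 = (1/2)(4)(18) = 36.
New equilibrium: 21 - 2Q = 6 + 4.5Q gives Q_1 = 2.3077, P_1 = 16.3846; CS_1 = 5.3254, PS_1 = 11.9822.
Change in total surplus = (5.3254 + 11.9822) - (16 + 36) = -34.6923.

-34.69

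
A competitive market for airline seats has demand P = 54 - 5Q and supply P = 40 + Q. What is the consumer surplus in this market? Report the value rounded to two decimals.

13.61

Equilibrium: 54 - 5Q = 40 + Q, so Q* = 2.3333 and P* = 42.3333.
CS is the area between the demand curve and P* from 0 to Q*: (1/2)(2.3333)(11.6667) = 13.6111.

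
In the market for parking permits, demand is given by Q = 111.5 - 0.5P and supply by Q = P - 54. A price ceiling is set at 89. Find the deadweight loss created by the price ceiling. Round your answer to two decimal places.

Rewriting demand in inverse form: P = 223 - 2Q.
Rewriting supply in inverse form: P = 54 + Q.
Free-market equilibrium: 223 - 2Q = 54 + Q gives Q* = 56.3333, P* = 110.3333.
At the ceiling price 89, quantity supplied is (89 - 54)/1 = 35; supply is the short side, so Q = 35 trades at P = 89.
At Q = 35 the demand price is 153 and the supply price is 89. Deadweight loss is the triangle between the curves from 35 to 56.3333: (1/2)(153 - 89)(56.3333 - 35) = 682.6667.

682.67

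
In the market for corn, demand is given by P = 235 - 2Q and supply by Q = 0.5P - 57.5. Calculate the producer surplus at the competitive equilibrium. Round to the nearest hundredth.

Rewriting supply in inverse form: P = 115 + 2Q.
Set 235 - 2Q = 115 + 2Q, which gives 120 = 4Q, so Q* = 30 and P* = 235 - 2(30) = 175.
PS is the area between P* and the supply curve from 0 to Q*: (1/2)(30)(60) = 900.

900.00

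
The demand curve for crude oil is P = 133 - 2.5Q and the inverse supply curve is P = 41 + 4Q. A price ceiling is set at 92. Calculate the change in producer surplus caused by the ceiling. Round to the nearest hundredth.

Free-market equilibrium: 133 - 2.5Q = 41 + 4Q gives Q* = 14.1538, P* = 97.6154.
At the ceiling price 92, quantity supplied is (92 - 41)/4 = 12.75; supply is the short side, so Q = 12.75 trades at P = 92.
PS goes from (1/2)(14.1538)(56.6154) = 400.6627 to 325.125 (computed as (92 - 41)(12.75) - (1/2)(4)(12.75)^2), a change of -75.5377.

-75.54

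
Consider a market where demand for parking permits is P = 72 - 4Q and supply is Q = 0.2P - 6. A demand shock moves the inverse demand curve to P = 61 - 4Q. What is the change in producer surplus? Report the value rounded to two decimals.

Rewriting supply in inverse form: P = 30 + 5Q.
Initial equilibrium: Q_0 = 4.6667, P_0 = 53.3333; CS_0 = (1/2)(4.6667)(18.6667) = 43.5556, PS_0 = (1/2)(4.6667)(23.3333) = 54.4444.
New equilibrium: 61 - 4Q = 30 + 5Q gives Q_1 = 3.4444, P_1 = 47.2222; CS_1 = 23.7284, PS_1 = 29.6605.
Change in producer surplus = 29.6605 - 54.4444 = -24.784.

-24.78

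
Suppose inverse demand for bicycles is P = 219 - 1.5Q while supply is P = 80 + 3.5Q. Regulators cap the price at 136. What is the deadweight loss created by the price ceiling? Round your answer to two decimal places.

Without the control, 219 - 1.5Q = 80 + 3.5Q so Q* = 27.8 and P* = 177.3.
At the ceiling price 136, quantity supplied is (136 - 80)/3.5 = 16; supply is the short side, so Q = 16 trades at P = 136.
The lost-trades triangle has base Q* - 16 = 11.8 and height equal to the gap between the curves at Q = 16, which is 195 - 136 = 59. DWL = (1/2)(11.8)(59) = 348.1.

348.10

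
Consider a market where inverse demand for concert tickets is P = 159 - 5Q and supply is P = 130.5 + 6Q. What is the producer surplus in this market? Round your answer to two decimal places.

Set 159 - 5Q = 130.5 + 6Q, which gives 28.5 = 11Q, so Q* = 2.5909 and P* = 159 - 5(2.5909) = 146.0455.
Producer surplus is the triangle above supply below P*: (1/2)(2.5909)(146.0455 - 130.5) = (1/2)(2.5909)(15.5455) = 20.1384.

20.14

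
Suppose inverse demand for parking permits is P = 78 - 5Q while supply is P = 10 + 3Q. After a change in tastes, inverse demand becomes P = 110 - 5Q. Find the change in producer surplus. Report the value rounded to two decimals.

Initial equilibrium: Q_0 = 8.5, P_0 = 35.5; CS_0 = (1/2)(8.5)(42.5) = 180.625, PS_0 = (1/2)(8.5)(25.5) = 108.375.
New equilibrium: 110 - 5Q = 10 + 3Q gives Q_1 = 12.5, P_1 = 47.5; CS_1 = 390.625, PS_1 = 234.375.
Change in producer surplus = 234.375 - 108.375 = 126.

126.00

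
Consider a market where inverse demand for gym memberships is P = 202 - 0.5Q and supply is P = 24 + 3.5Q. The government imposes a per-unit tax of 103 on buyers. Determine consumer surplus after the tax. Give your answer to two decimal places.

87.89

Without the tax, 202 - 0.5Q = 24 + 3.5Q so Q* = 44.5 and P* = 179.75.
With the tax, buyers' net willingness to pay falls by 103: (202 - 103) - 0.5Q = 24 + 3.5Q, so Q_t = 18.75. Buyers pay P_b = 192.625; sellers receive P_s = P_b - 103 = 89.625.
CS = (1/2)(Q_t)(202 - P_b) = (1/2)(18.75)(9.375) = 87.8906.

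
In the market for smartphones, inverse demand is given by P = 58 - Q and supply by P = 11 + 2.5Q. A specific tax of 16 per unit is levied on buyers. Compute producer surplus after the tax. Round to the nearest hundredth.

98.06

Without the tax, 58 - Q = 11 + 2.5Q so Q* = 13.4286 and P* = 44.5714.
With the tax, buyers' net willingness to pay falls by 16: (58 - 16) - Q = 11 + 2.5Q, so Q_t = 8.8571. Buyers pay P_b = 49.1429; sellers receive P_s = P_b - 16 = 33.1429.
PS = (1/2)(Q_t)(P_s - 11) = (1/2)(8.8571)(22.1429) = 98.0612.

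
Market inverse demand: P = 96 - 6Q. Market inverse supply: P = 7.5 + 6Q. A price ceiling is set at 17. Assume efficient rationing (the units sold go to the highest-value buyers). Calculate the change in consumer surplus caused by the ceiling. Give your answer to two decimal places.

Without the control, 96 - 6Q = 7.5 + 6Q so Q* = 7.375 and P* = 51.75.
At the ceiling price 17, quantity supplied is (17 - 7.5)/6 = 1.5833; supply is the short side, so Q = 1.5833 trades at P = 17.
CS goes from (1/2)(7.375)(44.25) = 163.1719 to 117.5625 (computed as (96 - 17)(1.5833) - (1/2)(6)(1.5833)^2), a change of -45.6094.

-45.61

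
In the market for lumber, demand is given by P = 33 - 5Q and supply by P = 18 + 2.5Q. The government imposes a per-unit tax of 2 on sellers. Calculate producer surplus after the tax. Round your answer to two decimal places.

Without the tax, 33 - 5Q = 18 + 2.5Q so Q* = 2 and P* = 23.
A tax on sellers shifts supply up by 2: 33 - 5Q = 18 + 2.5Q + 2, so Q_t = 1.7333. Buyers pay P_b = 24.3333; sellers receive P_s = P_b - 2 = 22.3333.
Producer surplus is the triangle above supply below P_s: (1/2)(1.7333)(22.3333 - 18) = 3.7556.

3.76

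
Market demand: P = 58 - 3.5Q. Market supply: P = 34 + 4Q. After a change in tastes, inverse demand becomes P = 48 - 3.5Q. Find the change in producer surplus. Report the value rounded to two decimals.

-13.51

Initial equilibrium: Q_0 = 3.2, P_0 = 46.8; CS_0 = (1/2)(3.2)(11.2) = 17.92, PS_0 = (1/2)(3.2)(12.8) = 20.48.
New equilibrium: 48 - 3.5Q = 34 + 4Q gives Q_1 = 1.8667, P_1 = 41.4667; CS_1 = 6.0978, PS_1 = 6.9689.
Change in producer surplus = 6.9689 - 20.48 = -13.5111.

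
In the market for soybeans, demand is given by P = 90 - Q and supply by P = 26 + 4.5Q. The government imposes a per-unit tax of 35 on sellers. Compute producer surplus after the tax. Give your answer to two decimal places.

Pre-tax equilibrium: 90 - Q = 26 + 4.5Q gives Q* = 11.6364, P* = 78.3636.
A tax on sellers shifts supply up by 35: 90 - Q = 26 + 4.5Q + 35, so Q_t = 5.2727. Buyers pay P_b = 84.7273; sellers receive P_s = P_b - 35 = 49.7273.
PS = (1/2)(Q_t)(P_s - 26) = (1/2)(5.2727)(23.7273) = 62.5537.

62.55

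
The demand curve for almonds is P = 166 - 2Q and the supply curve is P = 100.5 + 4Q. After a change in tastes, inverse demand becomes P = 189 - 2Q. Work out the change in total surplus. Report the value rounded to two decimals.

295.17

Initial equilibrium: Q_0 = 10.9167, P_0 = 144.1667; CS_0 = (1/2)(10.9167)(21.8333) = 119.1736, PS_0 = (1/2)(10.9167)(43.6667) = 238.3472.
New equilibrium: 189 - 2Q = 100.5 + 4Q gives Q_1 = 14.75, P_1 = 159.5; CS_1 = 217.5625, PS_1 = 435.125.
Change in total surplus = (217.5625 + 435.125) - (119.1736 + 238.3472) = 295.1667.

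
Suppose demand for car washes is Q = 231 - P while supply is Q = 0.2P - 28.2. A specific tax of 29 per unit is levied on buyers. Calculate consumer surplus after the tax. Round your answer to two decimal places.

51.68

Rewriting demand in inverse form: P = 231 - Q.
Rewriting supply in inverse form: P = 141 + 5Q.
Without the tax, 231 - Q = 141 + 5Q so Q* = 15 and P* = 216.
With the tax, buyers' net willingness to pay falls by 29: (231 - 29) - Q = 141 + 5Q, so Q_t = 10.1667. Buyers pay P_b = 220.8333; sellers receive P_s = P_b - 29 = 191.8333.
CS = (1/2)(Q_t)(231 - P_b) = (1/2)(10.1667)(10.1667) = 51.6806.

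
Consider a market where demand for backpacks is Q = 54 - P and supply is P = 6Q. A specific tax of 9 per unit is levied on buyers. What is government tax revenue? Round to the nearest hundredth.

57.86

Rewriting demand in inverse form: P = 54 - Q.
Pre-tax equilibrium: 54 - Q = 6Q gives Q* = 7.7143, P* = 46.2857.
A tax on buyers shifts demand down by 9: (54 - 9) - Q = 6Q, so Q_t = 6.4286. Buyers pay P_b = 47.5714; sellers receive P_s = P_b - 9 = 38.5714.
Tax revenue = t x Q_t = 9 x 6.4286 = 57.8571.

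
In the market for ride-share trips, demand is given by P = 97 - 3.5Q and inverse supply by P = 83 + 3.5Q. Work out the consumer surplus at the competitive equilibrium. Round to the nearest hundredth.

7.00

Setting demand equal to supply, 14 = 7Q, so Q* = 2 and P* = 90.
The demand choke price is 97, so CS = (1/2)(Q*)(97 - P*) = (1/2)(2)(7) = 7.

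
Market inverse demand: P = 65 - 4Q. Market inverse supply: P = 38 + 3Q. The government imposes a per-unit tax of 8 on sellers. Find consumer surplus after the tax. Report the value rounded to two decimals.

Pre-tax equilibrium: 65 - 4Q = 38 + 3Q gives Q* = 3.8571, P* = 49.5714.
With the tax, sellers need 8 more per unit: 65 - 4Q = 38 + 3Q + 8, so Q_t = 2.7143. Buyers pay P_b = 54.1429; sellers receive P_s = P_b - 8 = 46.1429.
Consumer surplus is the triangle under demand above P_b: (1/2)(2.7143)(65 - 54.1429) = 14.7347.

14.73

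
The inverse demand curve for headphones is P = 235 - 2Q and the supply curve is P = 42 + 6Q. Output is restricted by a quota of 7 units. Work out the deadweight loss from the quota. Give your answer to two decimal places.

Unrestricted equilibrium: Q* = (235 - 42)/(2 + 6) = 24.125.
At Q = 7 the demand price is 235 - 2(7) = 221 and the supply price is 42 + 6(7) = 84.
Deadweight loss is the triangle between the curves from 7 to 24.125: (1/2)(221 - 84)(24.125 - 7) = 1173.0625.

1173.06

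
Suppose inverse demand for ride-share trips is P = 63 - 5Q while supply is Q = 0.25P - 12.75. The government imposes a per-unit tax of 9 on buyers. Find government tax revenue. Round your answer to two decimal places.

3.00

Rewriting supply in inverse form: P = 51 + 4Q.
Pre-tax equilibrium: 63 - 5Q = 51 + 4Q gives Q* = 1.3333, P* = 56.3333.
A tax on buyers shifts demand down by 9: (63 - 9) - 5Q = 51 + 4Q, so Q_t = 0.3333. Buyers pay P_b = 61.3333; sellers receive P_s = P_b - 9 = 52.3333.
Revenue is the tax times quantity traded: 9 x 0.3333 = 3.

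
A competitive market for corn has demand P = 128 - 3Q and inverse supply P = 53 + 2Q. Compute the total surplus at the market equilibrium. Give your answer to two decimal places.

562.50

Set 128 - 3Q = 53 + 2Q, which gives 75 = 5Q, so Q* = 15 and P* = 128 - 3(15) = 83.
Total surplus is the full triangle between the curves from 0 to Q*: (1/2)(15)(128 - 53) = 562.5.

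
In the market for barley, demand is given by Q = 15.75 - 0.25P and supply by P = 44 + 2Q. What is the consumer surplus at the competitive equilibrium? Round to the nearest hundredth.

Rewriting demand in inverse form: P = 63 - 4Q.
Equilibrium: 63 - 4Q = 44 + 2Q, so Q* = 3.1667 and P* = 50.3333.
CS is the area between the demand curve and P* from 0 to Q*: (1/2)(3.1667)(12.6667) = 20.0556.

20.06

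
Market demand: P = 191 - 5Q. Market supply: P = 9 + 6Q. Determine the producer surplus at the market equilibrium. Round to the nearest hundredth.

Equilibrium: 191 - 5Q = 9 + 6Q, so Q* = 16.5455 and P* = 108.2727.
PS is the area between P* and the supply curve from 0 to Q*: (1/2)(16.5455)(99.2727) = 821.2562.

821.26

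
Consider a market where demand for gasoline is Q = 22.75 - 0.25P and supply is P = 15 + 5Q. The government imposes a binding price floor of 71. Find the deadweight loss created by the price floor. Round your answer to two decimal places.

Rewriting demand in inverse form: P = 91 - 4Q.
Free-market equilibrium: 91 - 4Q = 15 + 5Q gives Q* = 8.4444, P* = 57.2222.
At the floor price 71, quantity demanded is (91 - 71)/4 = 5; demand is the short side, so Q = 5 trades at P = 71.
At Q = 5 the demand price is 71 and the supply price is 40. Deadweight loss is the triangle between the curves from 5 to 8.4444: (1/2)(71 - 40)(8.4444 - 5) = 53.3889.

53.39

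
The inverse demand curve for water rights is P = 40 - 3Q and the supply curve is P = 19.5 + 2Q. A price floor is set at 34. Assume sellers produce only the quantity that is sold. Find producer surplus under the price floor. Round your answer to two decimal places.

Without the control, 40 - 3Q = 19.5 + 2Q so Q* = 4.1 and P* = 27.7.
At P = 34, buyers demand (40 - 34)/3 = 2 while sellers would supply more, so the quantity traded is 2 at price 34.
The supply price at Q = 2 is 23.5. PS is the trapezoid between 34 and supply over [0, 2]: (1/2)[(34 - 19.5) + (34 - 23.5)](2) = 25.

25.00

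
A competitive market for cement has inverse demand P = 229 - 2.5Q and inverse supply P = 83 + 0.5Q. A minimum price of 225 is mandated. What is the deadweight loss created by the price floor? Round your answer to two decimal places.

3322.91

Without the control, 229 - 2.5Q = 83 + 0.5Q so Q* = 48.6667 and P* = 107.3333.
At P = 225, buyers demand (229 - 225)/2.5 = 1.6 while sellers would supply more, so the quantity traded is 1.6 at price 225.
The lost-trades triangle has base Q* - 1.6 = 47.0667 and height equal to the gap between the curves at Q = 1.6, which is 225 - 83.8 = 141.2. DWL = (1/2)(47.0667)(141.2) = 3322.9067.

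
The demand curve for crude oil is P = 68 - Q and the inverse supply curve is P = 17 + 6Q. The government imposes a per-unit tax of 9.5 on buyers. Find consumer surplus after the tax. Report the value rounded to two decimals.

17.57

Pre-tax equilibrium: 68 - Q = 17 + 6Q gives Q* = 7.2857, P* = 60.7143.
A tax on buyers shifts demand down by 9.5: (68 - 9.5) - Q = 17 + 6Q, so Q_t = 5.9286. Buyers pay P_b = 62.0714; sellers receive P_s = P_b - 9.5 = 52.5714.
CS = (1/2)(Q_t)(68 - P_b) = (1/2)(5.9286)(5.9286) = 17.574.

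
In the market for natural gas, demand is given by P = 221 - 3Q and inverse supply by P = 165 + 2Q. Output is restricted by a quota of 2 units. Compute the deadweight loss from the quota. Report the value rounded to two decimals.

211.60

Without the quota, 221 - 3Q = 165 + 2Q gives Q* = 11.2.
At Q = 2 the demand price is 221 - 3(2) = 215 and the supply price is 165 + 2(2) = 169.
Deadweight loss is the triangle between the curves from 2 to 11.2: (1/2)(215 - 169)(11.2 - 2) = 211.6.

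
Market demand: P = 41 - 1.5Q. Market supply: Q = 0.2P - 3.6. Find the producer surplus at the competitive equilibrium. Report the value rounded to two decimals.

31.30

Rewriting supply in inverse form: P = 18 + 5Q.
Setting demand equal to supply, 23 = 6.5Q, so Q* = 3.5385 and P* = 35.6923.
PS is the area between P* and the supply curve from 0 to Q*: (1/2)(3.5385)(17.6923) = 31.3018.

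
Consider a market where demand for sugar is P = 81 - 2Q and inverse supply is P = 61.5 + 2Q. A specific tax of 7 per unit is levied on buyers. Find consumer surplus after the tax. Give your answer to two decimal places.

9.77

Pre-tax equilibrium: 81 - 2Q = 61.5 + 2Q gives Q* = 4.875, P* = 71.25.
A tax on buyers shifts demand down by 7: (81 - 7) - 2Q = 61.5 + 2Q, so Q_t = 3.125. Buyers pay P_b = 74.75; sellers receive P_s = P_b - 7 = 67.75.
CS = (1/2)(Q_t)(81 - P_b) = (1/2)(3.125)(6.25) = 9.7656.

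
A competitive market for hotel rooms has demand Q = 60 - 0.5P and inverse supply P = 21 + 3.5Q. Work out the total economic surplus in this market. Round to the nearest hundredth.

891.00

Rewriting demand in inverse form: P = 120 - 2Q.
Setting demand equal to supply, 99 = 5.5Q, so Q* = 18 and P* = 84.
CS = (1/2)(18)(36) = 324 and PS = (1/2)(18)(63) = 567, so total surplus = 891.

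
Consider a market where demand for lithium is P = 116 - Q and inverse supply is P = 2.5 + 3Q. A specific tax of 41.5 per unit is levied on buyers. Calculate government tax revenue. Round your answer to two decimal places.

Without the tax, 116 - Q = 2.5 + 3Q so Q* = 28.375 and P* = 87.625.
With the tax, buyers' net willingness to pay falls by 41.5: (116 - 41.5) - Q = 2.5 + 3Q, so Q_t = 18. Buyers pay P_b = 98; sellers receive P_s = P_b - 41.5 = 56.5.
Tax revenue = t x Q_t = 41.5 x 18 = 747.

747.00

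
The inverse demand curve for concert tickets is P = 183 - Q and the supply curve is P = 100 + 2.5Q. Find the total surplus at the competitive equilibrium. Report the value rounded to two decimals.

Set 183 - Q = 100 + 2.5Q, which gives 83 = 3.5Q, so Q* = 23.7143 and P* = 183 - (23.7143) = 159.2857.
Total surplus is the full triangle between the curves from 0 to Q*: (1/2)(23.7143)(183 - 100) = 984.1429.

984.14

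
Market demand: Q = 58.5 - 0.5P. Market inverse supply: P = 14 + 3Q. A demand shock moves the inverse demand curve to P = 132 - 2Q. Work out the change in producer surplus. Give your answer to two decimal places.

198.90

Rewriting demand in inverse form: P = 117 - 2Q.
Initial equilibrium: Q_0 = 20.6, P_0 = 75.8; CS_0 = (1/2)(20.6)(41.2) = 424.36, PS_0 = (1/2)(20.6)(61.8) = 636.54.
New equilibrium: 132 - 2Q = 14 + 3Q gives Q_1 = 23.6, P_1 = 84.8; CS_1 = 556.96, PS_1 = 835.44.
Change in producer surplus = 835.44 - 636.54 = 198.9.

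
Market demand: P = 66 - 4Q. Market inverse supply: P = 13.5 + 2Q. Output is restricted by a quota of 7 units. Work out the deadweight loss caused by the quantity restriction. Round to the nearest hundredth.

Unrestricted equilibrium: Q* = (66 - 13.5)/(4 + 2) = 8.75.
At Q = 7 the demand price is 66 - 4(7) = 38 and the supply price is 13.5 + 2(7) = 27.5.
DWL = (1/2)(gap between curves at 7) x (Q* - 7) = (1/2)(10.5)(1.75) = 9.1875.

9.19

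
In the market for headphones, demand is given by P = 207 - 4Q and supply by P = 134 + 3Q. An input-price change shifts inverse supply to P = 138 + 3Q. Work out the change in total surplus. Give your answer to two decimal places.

-40.57

Initial equilibrium: Q_0 = 10.4286, P_0 = 165.2857; CS_0 = (1/2)(10.4286)(41.7143) = 217.5102, PS_0 = (1/2)(10.4286)(31.2857) = 163.1327.
New equilibrium: 207 - 4Q = 138 + 3Q gives Q_1 = 9.8571, P_1 = 167.5714; CS_1 = 194.3265, PS_1 = 145.7449.
Change in total surplus = (194.3265 + 145.7449) - (217.5102 + 163.1327) = -40.5714.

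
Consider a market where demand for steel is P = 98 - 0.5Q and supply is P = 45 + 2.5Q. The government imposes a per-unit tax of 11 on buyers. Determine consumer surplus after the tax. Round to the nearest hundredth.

Pre-tax equilibrium: 98 - 0.5Q = 45 + 2.5Q gives Q* = 17.6667, P* = 89.1667.
With the tax, buyers' net willingness to pay falls by 11: (98 - 11) - 0.5Q = 45 + 2.5Q, so Q_t = 14. Buyers pay P_b = 91; sellers receive P_s = P_b - 11 = 80.
CS = (1/2)(Q_t)(98 - P_b) = (1/2)(14)(7) = 49.

49.00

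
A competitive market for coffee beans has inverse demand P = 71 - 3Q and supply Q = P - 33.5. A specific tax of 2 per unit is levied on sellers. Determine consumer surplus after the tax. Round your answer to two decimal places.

118.15

Rewriting supply in inverse form: P = 33.5 + Q.
Without the tax, 71 - 3Q = 33.5 + Q so Q* = 9.375 and P* = 42.875.
With the tax, sellers need 2 more per unit: 71 - 3Q = 33.5 + Q + 2, so Q_t = 8.875. Buyers pay P_b = 44.375; sellers receive P_s = P_b - 2 = 42.375.
Consumer surplus is the triangle under demand above P_b: (1/2)(8.875)(71 - 44.375) = 118.1484.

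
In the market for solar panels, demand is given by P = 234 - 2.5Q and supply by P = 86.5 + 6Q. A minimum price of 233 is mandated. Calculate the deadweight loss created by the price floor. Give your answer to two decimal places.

Without the control, 234 - 2.5Q = 86.5 + 6Q so Q* = 17.3529 and P* = 190.6176.
At the floor price 233, quantity demanded is (234 - 233)/2.5 = 0.4; demand is the short side, so Q = 0.4 trades at P = 233.
The lost-trades triangle has base Q* - 0.4 = 16.9529 and height equal to the gap between the curves at Q = 0.4, which is 233 - 88.9 = 144.1. DWL = (1/2)(16.9529)(144.1) = 1221.4594.

1221.46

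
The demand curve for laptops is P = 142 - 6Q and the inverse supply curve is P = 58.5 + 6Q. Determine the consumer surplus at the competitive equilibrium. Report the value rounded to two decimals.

Equilibrium: 142 - 6Q = 58.5 + 6Q, so Q* = 6.9583 and P* = 100.25.
The demand choke price is 142, so CS = (1/2)(Q*)(142 - P*) = (1/2)(6.9583)(41.75) = 145.2552.

145.26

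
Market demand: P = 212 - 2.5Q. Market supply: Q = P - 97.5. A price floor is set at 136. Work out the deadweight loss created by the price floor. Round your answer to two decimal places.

9.37

Rewriting supply in inverse form: P = 97.5 + Q.
Free-market equilibrium: 212 - 2.5Q = 97.5 + Q gives Q* = 32.7143, P* = 130.2143.
At P = 136, buyers demand (212 - 136)/2.5 = 30.4 while sellers would supply more, so the quantity traded is 30.4 at price 136.
At Q = 30.4 the demand price is 136 and the supply price is 127.9. Deadweight loss is the triangle between the curves from 30.4 to 32.7143: (1/2)(136 - 127.9)(32.7143 - 30.4) = 9.3729.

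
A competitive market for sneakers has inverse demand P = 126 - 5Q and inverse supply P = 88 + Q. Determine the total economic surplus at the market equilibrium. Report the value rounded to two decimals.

Equilibrium: 126 - 5Q = 88 + Q, so Q* = 6.3333 and P* = 94.3333.
Total surplus is the full triangle between the curves from 0 to Q*: (1/2)(6.3333)(126 - 88) = 120.3333.

120.33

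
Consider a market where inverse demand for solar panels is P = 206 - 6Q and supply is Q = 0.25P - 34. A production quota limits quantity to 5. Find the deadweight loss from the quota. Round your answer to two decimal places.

Rewriting supply in inverse form: P = 136 + 4Q.
Unrestricted equilibrium: Q* = (206 - 136)/(6 + 4) = 7.
At Q = 5 the demand price is 206 - 6(5) = 176 and the supply price is 136 + 4(5) = 156.
DWL = (1/2)(gap between curves at 5) x (Q* - 5) = (1/2)(20)(2) = 20.

20.00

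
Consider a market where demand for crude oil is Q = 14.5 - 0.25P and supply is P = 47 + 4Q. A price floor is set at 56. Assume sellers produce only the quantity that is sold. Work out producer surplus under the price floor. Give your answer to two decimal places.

Rewriting demand in inverse form: P = 58 - 4Q.
Without the control, 58 - 4Q = 47 + 4Q so Q* = 1.375 and P* = 52.5.
At the floor price 56, quantity demanded is (58 - 56)/4 = 0.5; demand is the short side, so Q = 0.5 trades at P = 56.
The supply price at Q = 0.5 is 49. PS is the trapezoid between 56 and supply over [0, 0.5]: (1/2)[(56 - 47) + (56 - 49)](0.5) = 4.

4.00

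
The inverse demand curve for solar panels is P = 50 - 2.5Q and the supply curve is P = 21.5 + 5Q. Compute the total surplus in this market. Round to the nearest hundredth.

Setting demand equal to supply, 28.5 = 7.5Q, so Q* = 3.8 and P* = 40.5.
Total surplus is the full triangle between the curves from 0 to Q*: (1/2)(3.8)(50 - 21.5) = 54.15.

54.15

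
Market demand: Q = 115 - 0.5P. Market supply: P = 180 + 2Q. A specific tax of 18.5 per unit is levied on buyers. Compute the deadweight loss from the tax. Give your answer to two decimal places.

Rewriting demand in inverse form: P = 230 - 2Q.
Without the tax, 230 - 2Q = 180 + 2Q so Q* = 12.5 and P* = 205.
With the tax, buyers' net willingness to pay falls by 18.5: (230 - 18.5) - 2Q = 180 + 2Q, so Q_t = 7.875. Buyers pay P_b = 214.25; sellers receive P_s = P_b - 18.5 = 195.75.
Deadweight loss is the triangle between the curves from Q_t to Q*: (1/2)(12.5 - 7.875)(18.5) = 42.7812.

42.78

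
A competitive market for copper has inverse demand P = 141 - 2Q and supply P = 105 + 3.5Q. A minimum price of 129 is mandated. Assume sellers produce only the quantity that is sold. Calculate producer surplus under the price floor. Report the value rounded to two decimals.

81.00

Without the control, 141 - 2Q = 105 + 3.5Q so Q* = 6.5455 and P* = 127.9091.
At P = 129, buyers demand (141 - 129)/2 = 6 while sellers would supply more, so the quantity traded is 6 at price 129.
The supply price at Q = 6 is 126. PS is the trapezoid between 129 and supply over [0, 6]: (1/2)[(129 - 105) + (129 - 126)](6) = 81.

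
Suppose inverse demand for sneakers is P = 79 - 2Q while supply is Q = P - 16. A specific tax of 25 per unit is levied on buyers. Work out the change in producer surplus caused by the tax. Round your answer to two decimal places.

-140.28

Rewriting supply in inverse form: P = 16 + Q.
Pre-tax equilibrium: 79 - 2Q = 16 + Q gives Q* = 21, P* = 37.
With the tax, buyers' net willingness to pay falls by 25: (79 - 25) - 2Q = 16 + Q, so Q_t = 12.6667. Buyers pay P_b = 53.6667; sellers receive P_s = P_b - 25 = 28.6667.
Producers lose the trapezoid between P_s and P* out to Q_t plus the triangle from Q_t to Q*: change in PS = 80.2222 - 220.5 = -140.2778.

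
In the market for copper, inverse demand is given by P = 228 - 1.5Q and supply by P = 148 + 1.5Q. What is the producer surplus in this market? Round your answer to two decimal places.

Set 228 - 1.5Q = 148 + 1.5Q, which gives 80 = 3Q, so Q* = 26.6667 and P* = 228 - 1.5(26.6667) = 188.
Producer surplus is the triangle above supply below P*: (1/2)(26.6667)(188 - 148) = (1/2)(26.6667)(40) = 533.3333.

533.33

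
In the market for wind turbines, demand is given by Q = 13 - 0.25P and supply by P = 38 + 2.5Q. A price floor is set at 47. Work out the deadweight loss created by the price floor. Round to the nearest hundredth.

Rewriting demand in inverse form: P = 52 - 4Q.
Without the control, 52 - 4Q = 38 + 2.5Q so Q* = 2.1538 and P* = 43.3846.
At P = 47, buyers demand (52 - 47)/4 = 1.25 while sellers would supply more, so the quantity traded is 1.25 at price 47.
The lost-trades triangle has base Q* - 1.25 = 0.9038 and height equal to the gap between the curves at Q = 1.25, which is 47 - 41.125 = 5.875. DWL = (1/2)(0.9038)(5.875) = 2.655.

2.66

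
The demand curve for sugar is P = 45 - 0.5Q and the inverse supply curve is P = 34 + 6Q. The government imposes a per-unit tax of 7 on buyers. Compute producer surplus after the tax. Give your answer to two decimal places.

1.14

Pre-tax equilibrium: 45 - 0.5Q = 34 + 6Q gives Q* = 1.6923, P* = 44.1538.
With the tax, buyers' net willingness to pay falls by 7: (45 - 7) - 0.5Q = 34 + 6Q, so Q_t = 0.6154. Buyers pay P_b = 44.6923; sellers receive P_s = P_b - 7 = 37.6923.
PS = (1/2)(Q_t)(P_s - 34) = (1/2)(0.6154)(3.6923) = 1.1361.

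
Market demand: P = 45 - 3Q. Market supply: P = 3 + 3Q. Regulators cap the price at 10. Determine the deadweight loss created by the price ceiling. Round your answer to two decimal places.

Free-market equilibrium: 45 - 3Q = 3 + 3Q gives Q* = 7, P* = 24.
At the ceiling price 10, quantity supplied is (10 - 3)/3 = 2.3333; supply is the short side, so Q = 2.3333 trades at P = 10.
At Q = 2.3333 the demand price is 38 and the supply price is 10. Deadweight loss is the triangle between the curves from 2.3333 to 7: (1/2)(38 - 10)(7 - 2.3333) = 65.3333.

65.33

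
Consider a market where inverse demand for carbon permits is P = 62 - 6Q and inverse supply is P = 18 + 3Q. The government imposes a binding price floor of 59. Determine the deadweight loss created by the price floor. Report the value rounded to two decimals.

86.68

Without the control, 62 - 6Q = 18 + 3Q so Q* = 4.8889 and P* = 32.6667.
At P = 59, buyers demand (62 - 59)/6 = 0.5 while sellers would supply more, so the quantity traded is 0.5 at price 59.
The lost-trades triangle has base Q* - 0.5 = 4.3889 and height equal to the gap between the curves at Q = 0.5, which is 59 - 19.5 = 39.5. DWL = (1/2)(4.3889)(39.5) = 86.6806.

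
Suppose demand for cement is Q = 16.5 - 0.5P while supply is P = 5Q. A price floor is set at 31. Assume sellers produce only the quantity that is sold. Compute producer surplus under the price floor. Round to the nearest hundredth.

Rewriting demand in inverse form: P = 33 - 2Q.
Free-market equilibrium: 33 - 2Q = 5Q gives Q* = 4.7143, P* = 23.5714.
At the floor price 31, quantity demanded is (33 - 31)/2 = 1; demand is the short side, so Q = 1 trades at P = 31.
The supply price at Q = 1 is 5. PS is the trapezoid between 31 and supply over [0, 1]: (1/2)[(31 - 0) + (31 - 5)](1) = 28.5.

28.50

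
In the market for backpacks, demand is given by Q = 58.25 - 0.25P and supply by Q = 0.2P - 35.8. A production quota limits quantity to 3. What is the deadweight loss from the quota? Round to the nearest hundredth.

40.50

Rewriting demand in inverse form: P = 233 - 4Q.
Rewriting supply in inverse form: P = 179 + 5Q.
Unrestricted equilibrium: Q* = (233 - 179)/(4 + 5) = 6.
At Q = 3 the demand price is 233 - 4(3) = 221 and the supply price is 179 + 5(3) = 194.
DWL = (1/2)(gap between curves at 3) x (Q* - 3) = (1/2)(27)(3) = 40.5.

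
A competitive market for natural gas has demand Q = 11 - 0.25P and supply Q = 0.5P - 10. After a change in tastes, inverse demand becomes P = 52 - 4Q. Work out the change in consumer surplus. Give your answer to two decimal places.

Rewriting demand in inverse form: P = 44 - 4Q.
Rewriting supply in inverse form: P = 20 + 2Q.
Initial equilibrium: Q_0 = 4, P_0 = 28; CS_0 = (1/2)(4)(16) = 32, PS_0 = (1/2)(4)(8) = 16.
New equilibrium: 52 - 4Q = 20 + 2Q gives Q_1 = 5.3333, P_1 = 30.6667; CS_1 = 56.8889, PS_1 = 28.4444.
Change in consumer surplus = 56.8889 - 32 = 24.8889.

24.89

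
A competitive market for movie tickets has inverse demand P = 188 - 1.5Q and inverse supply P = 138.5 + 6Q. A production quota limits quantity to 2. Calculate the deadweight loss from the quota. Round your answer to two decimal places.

Unrestricted equilibrium: Q* = (188 - 138.5)/(1.5 + 6) = 6.6.
At Q = 2 the demand price is 188 - 1.5(2) = 185 and the supply price is 138.5 + 6(2) = 150.5.
Deadweight loss is the triangle between the curves from 2 to 6.6: (1/2)(185 - 150.5)(6.6 - 2) = 79.35.

79.35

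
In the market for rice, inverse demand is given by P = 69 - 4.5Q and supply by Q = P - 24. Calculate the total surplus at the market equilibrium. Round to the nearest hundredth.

Rewriting supply in inverse form: P = 24 + Q.
Equilibrium: 69 - 4.5Q = 24 + Q, so Q* = 8.1818 and P* = 32.1818.
Total surplus is the full triangle between the curves from 0 to Q*: (1/2)(8.1818)(69 - 24) = 184.0909.

184.09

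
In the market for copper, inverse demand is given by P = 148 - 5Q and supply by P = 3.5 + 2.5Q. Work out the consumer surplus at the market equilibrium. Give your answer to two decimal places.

Set 148 - 5Q = 3.5 + 2.5Q, which gives 144.5 = 7.5Q, so Q* = 19.2667 and P* = 148 - 5(19.2667) = 51.6667.
Consumer surplus is the triangle under demand above P*: (1/2)(19.2667)(148 - 51.6667) = (1/2)(19.2667)(96.3333) = 928.0111.

928.01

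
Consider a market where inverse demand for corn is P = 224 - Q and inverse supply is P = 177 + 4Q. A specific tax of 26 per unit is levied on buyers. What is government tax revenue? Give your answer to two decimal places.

109.20

Pre-tax equilibrium: 224 - Q = 177 + 4Q gives Q* = 9.4, P* = 214.6.
With the tax, buyers' net willingness to pay falls by 26: (224 - 26) - Q = 177 + 4Q, so Q_t = 4.2. Buyers pay P_b = 219.8; sellers receive P_s = P_b - 26 = 193.8.
Tax revenue = t x Q_t = 26 x 4.2 = 109.2.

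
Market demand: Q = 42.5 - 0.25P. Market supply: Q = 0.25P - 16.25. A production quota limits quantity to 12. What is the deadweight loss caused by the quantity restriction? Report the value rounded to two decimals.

Rewriting demand in inverse form: P = 170 - 4Q.
Rewriting supply in inverse form: P = 65 + 4Q.
Without the quota, 170 - 4Q = 65 + 4Q gives Q* = 13.125.
At Q = 12 the demand price is 170 - 4(12) = 122 and the supply price is 65 + 4(12) = 113.
Deadweight loss is the triangle between the curves from 12 to 13.125: (1/2)(122 - 113)(13.125 - 12) = 5.0625.

5.06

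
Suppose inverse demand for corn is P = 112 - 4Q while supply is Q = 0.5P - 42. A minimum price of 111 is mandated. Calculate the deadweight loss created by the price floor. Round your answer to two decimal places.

58.52

Rewriting supply in inverse form: P = 84 + 2Q.
Without the control, 112 - 4Q = 84 + 2Q so Q* = 4.6667 and P* = 93.3333.
At P = 111, buyers demand (112 - 111)/4 = 0.25 while sellers would supply more, so the quantity traded is 0.25 at price 111.
At Q = 0.25 the demand price is 111 and the supply price is 84.5. Deadweight loss is the triangle between the curves from 0.25 to 4.6667: (1/2)(111 - 84.5)(4.6667 - 0.25) = 58.5208.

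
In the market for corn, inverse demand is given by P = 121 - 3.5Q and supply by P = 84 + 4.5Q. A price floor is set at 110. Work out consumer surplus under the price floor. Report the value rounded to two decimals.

Free-market equilibrium: 121 - 3.5Q = 84 + 4.5Q gives Q* = 4.625, P* = 104.8125.
At the floor price 110, quantity demanded is (121 - 110)/3.5 = 3.1429; demand is the short side, so Q = 3.1429 trades at P = 110.
CS is the triangle under demand above 110: (1/2)(3.1429)(121 - 110) = 17.2857.

17.29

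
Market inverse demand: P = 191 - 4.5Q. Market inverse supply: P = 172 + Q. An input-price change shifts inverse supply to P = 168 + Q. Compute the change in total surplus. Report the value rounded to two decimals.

Initial equilibrium: Q_0 = 3.4545, P_0 = 175.4545; CS_0 = (1/2)(3.4545)(15.5455) = 26.8512, PS_0 = (1/2)(3.4545)(3.4545) = 5.9669.
New equilibrium: 191 - 4.5Q = 168 + Q gives Q_1 = 4.1818, P_1 = 172.1818; CS_1 = 39.3471, PS_1 = 8.7438.
Change in total surplus = (39.3471 + 8.7438) - (26.8512 + 5.9669) = 15.2727.

15.27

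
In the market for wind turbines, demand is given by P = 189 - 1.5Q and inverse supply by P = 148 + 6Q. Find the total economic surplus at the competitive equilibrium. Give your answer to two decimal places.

112.07

Set 189 - 1.5Q = 148 + 6Q, which gives 41 = 7.5Q, so Q* = 5.4667 and P* = 189 - 1.5(5.4667) = 180.8.
CS = (1/2)(5.4667)(8.2) = 22.4133 and PS = (1/2)(5.4667)(32.8) = 89.6533, so total surplus = 112.0667.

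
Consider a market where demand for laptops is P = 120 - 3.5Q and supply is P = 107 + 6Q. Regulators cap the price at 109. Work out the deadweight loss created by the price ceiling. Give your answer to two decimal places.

Free-market equilibrium: 120 - 3.5Q = 107 + 6Q gives Q* = 1.3684, P* = 115.2105.
At the ceiling price 109, quantity supplied is (109 - 107)/6 = 0.3333; supply is the short side, so Q = 0.3333 trades at P = 109.
The lost-trades triangle has base Q* - 0.3333 = 1.0351 and height equal to the gap between the curves at Q = 0.3333, which is 118.8333 - 109 = 9.8333. DWL = (1/2)(1.0351)(9.8333) = 5.0892.

5.09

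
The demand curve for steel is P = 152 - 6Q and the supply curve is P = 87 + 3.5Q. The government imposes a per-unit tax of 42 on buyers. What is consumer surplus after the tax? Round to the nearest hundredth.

17.58

Without the tax, 152 - 6Q = 87 + 3.5Q so Q* = 6.8421 and P* = 110.9474.
With the tax, buyers' net willingness to pay falls by 42: (152 - 42) - 6Q = 87 + 3.5Q, so Q_t = 2.4211. Buyers pay P_b = 137.4737; sellers receive P_s = P_b - 42 = 95.4737.
Consumer surplus is the triangle under demand above P_b: (1/2)(2.4211)(152 - 137.4737) = 17.5845.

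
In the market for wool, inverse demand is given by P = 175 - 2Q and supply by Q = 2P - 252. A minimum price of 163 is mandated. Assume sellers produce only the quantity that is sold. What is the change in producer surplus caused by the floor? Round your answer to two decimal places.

Rewriting supply in inverse form: P = 126 + 0.5Q.
Free-market equilibrium: 175 - 2Q = 126 + 0.5Q gives Q* = 19.6, P* = 135.8.
At P = 163, buyers demand (175 - 163)/2 = 6 while sellers would supply more, so the quantity traded is 6 at price 163.
PS goes from (1/2)(19.6)(9.8) = 96.04 to 213 (computed as (163 - 126)(6) - (1/2)(0.5)(6)^2), a change of 116.96.

116.96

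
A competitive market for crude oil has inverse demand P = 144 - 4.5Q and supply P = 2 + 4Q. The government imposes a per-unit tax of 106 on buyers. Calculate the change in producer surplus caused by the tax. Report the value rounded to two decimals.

Pre-tax equilibrium: 144 - 4.5Q = 2 + 4Q gives Q* = 16.7059, P* = 68.8235.
A tax on buyers shifts demand down by 106: (144 - 106) - 4.5Q = 2 + 4Q, so Q_t = 4.2353. Buyers pay P_b = 124.9412; sellers receive P_s = P_b - 106 = 18.9412.
Producers lose the trapezoid between P_s and P* out to Q_t plus the triangle from Q_t to Q*: change in PS = 35.8754 - 558.173 = -522.2976.

-522.30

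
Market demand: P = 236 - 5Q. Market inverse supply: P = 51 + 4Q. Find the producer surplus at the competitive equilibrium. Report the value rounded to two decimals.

Setting demand equal to supply, 185 = 9Q, so Q* = 20.5556 and P* = 133.2222.
PS is the area between P* and the supply curve from 0 to Q*: (1/2)(20.5556)(82.2222) = 845.0617.

845.06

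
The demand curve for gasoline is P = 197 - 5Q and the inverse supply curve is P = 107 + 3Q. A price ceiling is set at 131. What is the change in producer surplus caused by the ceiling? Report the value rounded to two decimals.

Free-market equilibrium: 197 - 5Q = 107 + 3Q gives Q* = 11.25, P* = 140.75.
At the ceiling price 131, quantity supplied is (131 - 107)/3 = 8; supply is the short side, so Q = 8 trades at P = 131.
PS goes from (1/2)(11.25)(33.75) = 189.8438 to 96 (computed as (131 - 107)(8) - (1/2)(3)(8)^2), a change of -93.8438.

-93.84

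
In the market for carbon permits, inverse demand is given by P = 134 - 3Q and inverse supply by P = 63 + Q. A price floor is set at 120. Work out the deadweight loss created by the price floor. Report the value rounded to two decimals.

342.35

Free-market equilibrium: 134 - 3Q = 63 + Q gives Q* = 17.75, P* = 80.75.
At P = 120, buyers demand (134 - 120)/3 = 4.6667 while sellers would supply more, so the quantity traded is 4.6667 at price 120.
At Q = 4.6667 the demand price is 120 and the supply price is 67.6667. Deadweight loss is the triangle between the curves from 4.6667 to 17.75: (1/2)(120 - 67.6667)(17.75 - 4.6667) = 342.3472.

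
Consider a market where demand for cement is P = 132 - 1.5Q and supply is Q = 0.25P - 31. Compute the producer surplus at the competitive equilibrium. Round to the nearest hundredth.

4.23

Rewriting supply in inverse form: P = 124 + 4Q.
Set 132 - 1.5Q = 124 + 4Q, which gives 8 = 5.5Q, so Q* = 1.4545 and P* = 132 - 1.5(1.4545) = 129.8182.
Producer surplus is the triangle above supply below P*: (1/2)(1.4545)(129.8182 - 124) = (1/2)(1.4545)(5.8182) = 4.2314.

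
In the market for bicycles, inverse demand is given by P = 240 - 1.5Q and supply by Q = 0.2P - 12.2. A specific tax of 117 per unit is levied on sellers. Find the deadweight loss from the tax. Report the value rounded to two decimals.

Rewriting supply in inverse form: P = 61 + 5Q.
Pre-tax equilibrium: 240 - 1.5Q = 61 + 5Q gives Q* = 27.5385, P* = 198.6923.
With the tax, sellers need 117 more per unit: 240 - 1.5Q = 61 + 5Q + 117, so Q_t = 9.5385. Buyers pay P_b = 225.6923; sellers receive P_s = P_b - 117 = 108.6923.
Deadweight loss is the triangle between the curves from Q_t to Q*: (1/2)(27.5385 - 9.5385)(117) = 1053.

1053.00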